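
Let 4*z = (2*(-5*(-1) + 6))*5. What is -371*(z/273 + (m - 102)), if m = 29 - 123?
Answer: 5668933/78 ≈ 72679.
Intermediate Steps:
m = -94
z = 55/2 (z = ((2*(-5*(-1) + 6))*5)/4 = ((2*(5 + 6))*5)/4 = ((2*11)*5)/4 = (22*5)/4 = (¼)*110 = 55/2 ≈ 27.500)
-371*(z/273 + (m - 102)) = -371*((55/2)/273 + (-94 - 102)) = -371*((55/2)*(1/273) - 196) = -371*(55/546 - 196) = -371*(-106961/546) = 5668933/78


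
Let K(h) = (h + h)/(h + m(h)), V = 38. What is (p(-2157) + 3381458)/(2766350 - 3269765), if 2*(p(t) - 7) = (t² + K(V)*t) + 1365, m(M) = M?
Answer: -3804929/335610 ≈ -11.337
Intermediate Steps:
K(h) = 1 (K(h) = (h + h)/(h + h) = (2*h)/((2*h)) = (2*h)*(1/(2*h)) = 1)
p(t) = 1379/2 + t/2 + t²/2 (p(t) = 7 + ((t² + 1*t) + 1365)/2 = 7 + ((t² + t) + 1365)/2 = 7 + ((t + t²) + 1365)/2 = 7 + (1365 + t + t²)/2 = 7 + (1365/2 + t/2 + t²/2) = 1379/2 + t/2 + t²/2)
(p(-2157) + 3381458)/(2766350 - 3269765) = ((1379/2 + (½)*(-2157) + (½)*(-2157)²) + 3381458)/(2766350 - 3269765) = ((1379/2 - 2157/2 + (½)*4652649) + 3381458)/(-503415) = ((1379/2 - 2157/2 + 4652649/2) + 3381458)*(-1/503415) = (4651871/2 + 3381458)*(-1/503415) = (11414787/2)*(-1/503415) = -3804929/335610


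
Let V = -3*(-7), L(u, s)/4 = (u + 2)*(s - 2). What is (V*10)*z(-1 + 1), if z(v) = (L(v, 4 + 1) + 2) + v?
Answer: 5460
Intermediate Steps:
L(u, s) = 4*(-2 + s)*(2 + u) (L(u, s) = 4*((u + 2)*(s - 2)) = 4*((2 + u)*(-2 + s)) = 4*((-2 + s)*(2 + u)) = 4*(-2 + s)*(2 + u))
z(v) = 26 + 13*v (z(v) = ((-16 - 8*v + 8*(4 + 1) + 4*(4 + 1)*v) + 2) + v = ((-16 - 8*v + 8*5 + 4*5*v) + 2) + v = ((-16 - 8*v + 40 + 20*v) + 2) + v = ((24 + 12*v) + 2) + v = (26 + 12*v) + v = 26 + 13*v)
V = 21
(V*10)*z(-1 + 1) = (21*10)*(26 + 13*(-1 + 1)) = 210*(26 + 13*0) = 210*(26 + 0) = 210*26 = 5460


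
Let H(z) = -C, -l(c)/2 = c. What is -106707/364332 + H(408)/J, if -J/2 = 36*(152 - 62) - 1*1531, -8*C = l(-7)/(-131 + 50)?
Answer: -9847349675/33622742952 ≈ -0.29288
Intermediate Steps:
l(c) = -2*c
C = 7/324 (C = -(-2*(-7))/(8*(-131 + 50)) = -7/(4*(-81)) = -7*(-1)/(4*81) = -⅛*(-14/81) = 7/324 ≈ 0.021605)
J = -3418 (J = -2*(36*(152 - 62) - 1*1531) = -2*(36*90 - 1531) = -2*(3240 - 1531) = -2*1709 = -3418)
H(z) = -7/324 (H(z) = -1*7/324 = -7/324)
-106707/364332 + H(408)/J = -106707/364332 - 7/324/(-3418) = -106707*1/364332 - 7/324*(-1/3418) = -35569/121444 + 7/1107432 = -9847349675/33622742952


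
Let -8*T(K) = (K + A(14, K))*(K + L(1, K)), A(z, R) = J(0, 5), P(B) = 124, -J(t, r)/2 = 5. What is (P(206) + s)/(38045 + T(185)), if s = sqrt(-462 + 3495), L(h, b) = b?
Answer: 496/119805 + 4*sqrt(337)/39935 ≈ 0.0059788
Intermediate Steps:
J(t, r) = -10 (J(t, r) = -2*5 = -10)
A(z, R) = -10
T(K) = -K*(-10 + K)/4 (T(K) = -(K - 10)*(K + K)/8 = -(-10 + K)*2*K/8 = -K*(-10 + K)/4)
s = 3*sqrt(337) (s = sqrt(3033) = 3*sqrt(337) ≈ 55.073)
(P(206) + s)/(38045 + T(185)) = (124 + 3*sqrt(337))/(38045 + (1/4)*185*(10 - 1*185)) = (124 + 3*sqrt(337))/(38045 + (1/4)*185*(10 - 185)) = (124 + 3*sqrt(337))/(38045 + (1/4)*185*(-175)) = (124 + 3*sqrt(337))/(38045 - 32375/4) = (124 + 3*sqrt(337))/(119805/4) = (124 + 3*sqrt(337))*(4/119805) = 496/119805 + 4*sqrt(337)/39935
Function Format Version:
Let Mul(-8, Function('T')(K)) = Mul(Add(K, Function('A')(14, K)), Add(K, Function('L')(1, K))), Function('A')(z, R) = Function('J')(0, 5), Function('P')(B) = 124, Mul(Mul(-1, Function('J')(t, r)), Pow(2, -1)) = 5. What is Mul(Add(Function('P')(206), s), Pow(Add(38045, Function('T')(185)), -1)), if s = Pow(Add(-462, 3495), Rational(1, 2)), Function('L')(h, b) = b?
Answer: Add(Rational(496, 119805), Mul(Rational(4, 39935), Pow(337, Rational(1, 2)))) ≈ 0.0059788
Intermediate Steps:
Function('J')(t, r) = -10 (Function('J')(t, r) = Mul(-2, 5) = -10)
Function('A')(z, R) = -10
Function('T')(K) = Mul(Rational(-1, 4), K, Add(-10, K)) (Function('T')(K) = Mul(Rational(-1, 8), Mul(Add(K, -10), Add(K, K))) = Mul(Rational(-1, 8), Mul(Add(-10, K), Mul(2, K))) = Mul(Rational(-1, 8), Mul(2, K, Add(-10, K))) = Mul(Rational(-1, 4), K, Add(-10, K)))
s = Mul(3, Pow(337, Rational(1, 2))) (s = Pow(3033, Rational(1, 2)) = Mul(3, Pow(337, Rational(1, 2))) ≈ 55.073)
Mul(Add(Function('P')(206), s), Pow(Add(38045, Function('T')(185)), -1)) = Mul(Add(124, Mul(3, Pow(337, Rational(1, 2)))), Pow(Add(38045, Mul(Rational(1, 4), 185, Add(10, Mul(-1, 185)))), -1)) = Mul(Add(124, Mul(3, Pow(337, Rational(1, 2)))), Pow(Add(38045, Mul(Rational(1, 4), 185, Add(10, -185))), -1)) = Mul(Add(124, Mul(3, Pow(337, Rational(1, 2)))), Pow(Add(38045, Mul(Rational(1, 4), 185, -175)), -1)) = Mul(Add(124, Mul(3, Pow(337, Rational(1, 2)))), Pow(Add(38045, Rational(-32375, 4)), -1)) = Mul(Add(124, Mul(3, Pow(337, Rational(1, 2)))), Pow(Rational(119805, 4), -1)) = Mul(Add(124, Mul(3, Pow(337, Rational(1, 2)))), Rational(4, 119805)) = Add(Rational(496, 119805), Mul(Rational(4, 39935), Pow(337, Rational(1, 2))))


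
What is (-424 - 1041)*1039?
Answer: -1522135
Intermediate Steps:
(-424 - 1041)*1039 = -1465*1039 = -1522135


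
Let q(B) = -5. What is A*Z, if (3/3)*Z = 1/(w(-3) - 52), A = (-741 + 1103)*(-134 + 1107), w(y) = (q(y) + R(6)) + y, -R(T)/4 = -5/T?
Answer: -528339/85 ≈ -6215.8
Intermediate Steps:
R(T) = 20/T (R(T) = -(-20)/T = 20/T)
w(y) = -5/3 + y (w(y) = (-5 + 20/6) + y = (-5 + 20*(⅙)) + y = (-5 + 10/3) + y = -5/3 + y)
A = 352226 (A = 362*973 = 352226)
Z = -3/170 (Z = 1/((-5/3 - 3) - 52) = 1/(-14/3 - 52) = 1/(-170/3) = -3/170 ≈ -0.017647)
A*Z = 352226*(-3/170) = -528339/85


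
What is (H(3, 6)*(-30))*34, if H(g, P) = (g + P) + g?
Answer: -12240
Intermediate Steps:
H(g, P) = P + 2*g (H(g, P) = (P + g) + g = P + 2*g)
(H(3, 6)*(-30))*34 = ((6 + 2*3)*(-30))*34 = ((6 + 6)*(-30))*34 = (12*(-30))*34 = -360*34 = -12240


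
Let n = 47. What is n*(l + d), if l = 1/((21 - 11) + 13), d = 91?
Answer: 98418/23 ≈ 4279.0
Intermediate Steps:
l = 1/23 (l = 1/(10 + 13) = 1/23 ≈ 0.043478)
n*(l + d) = 47*(1/23 + 91) = 47*(2094/23) = 98418/23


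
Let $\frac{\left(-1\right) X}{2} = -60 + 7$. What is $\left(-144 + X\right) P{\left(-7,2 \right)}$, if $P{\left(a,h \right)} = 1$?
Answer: $-38$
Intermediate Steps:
$X = 106$ ($X = - 2 \left(-60 + 7\right) = \left(-2\right) \left(-53\right) = 106$)
$\left(-144 + X\right) P{\left(-7,2 \right)} = \left(-144 + 106\right) 1 = \left(-38\right) 1 = -38$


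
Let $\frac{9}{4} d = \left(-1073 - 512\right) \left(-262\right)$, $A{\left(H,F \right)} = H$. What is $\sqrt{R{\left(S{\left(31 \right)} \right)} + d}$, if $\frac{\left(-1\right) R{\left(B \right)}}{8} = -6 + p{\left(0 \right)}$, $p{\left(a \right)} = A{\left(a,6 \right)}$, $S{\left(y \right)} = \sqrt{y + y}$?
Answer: $\frac{2 \sqrt{415378}}{3} \approx 429.67$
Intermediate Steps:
$S{\left(y \right)} = \sqrt{2} \sqrt{y}$ ($S{\left(y \right)} = \sqrt{2 y} = \sqrt{2} \sqrt{y}$)
$p{\left(a \right)} = a$
$d = \frac{1661080}{9}$ ($d = \frac{4 \left(-1073 - 512\right) \left(-262\right)}{9} = \frac{4 \left(\left(-1585\right) \left(-262\right)\right)}{9} = \frac{4}{9} \cdot 415270 = \frac{1661080}{9} \approx 1.8456 \cdot 10^{5}$)
$R{\left(B \right)} = 48$ ($R{\left(B \right)} = - 8 \left(-6 + 0\right) = \left(-8\right) \left(-6\right) = 48$)
$\sqrt{R{\left(S{\left(31 \right)} \right)} + d} = \sqrt{48 + \frac{1661080}{9}} = \sqrt{\frac{1661512}{9}} = \frac{2 \sqrt{415378}}{3}$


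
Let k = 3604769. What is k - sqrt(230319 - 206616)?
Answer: 3604769 - sqrt(23703) ≈ 3.6046e+6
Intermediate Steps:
k - sqrt(230319 - 206616) = 3604769 - sqrt(230319 - 206616) = 3604769 - sqrt(23703)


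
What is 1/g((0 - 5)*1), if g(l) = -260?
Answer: -1/260 ≈ -0.0038462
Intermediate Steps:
1/g((0 - 5)*1) = 1/(-260) = -1/260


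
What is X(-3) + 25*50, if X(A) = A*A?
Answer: 1259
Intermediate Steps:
X(A) = A²
X(-3) + 25*50 = (-3)² + 25*50 = 9 + 1250 = 1259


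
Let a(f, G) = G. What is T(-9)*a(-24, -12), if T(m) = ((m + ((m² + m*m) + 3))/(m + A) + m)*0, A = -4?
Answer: 0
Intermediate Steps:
T(m) = 0 (T(m) = ((m + ((m² + m*m) + 3))/(m - 4) + m)*0 = ((m + ((m² + m²) + 3))/(-4 + m) + m)*0 = ((m + (2*m² + 3))/(-4 + m) + m)*0 = ((m + (3 + 2*m²))/(-4 + m) + m)*0 = ((3 + m + 2*m²)/(-4 + m) + m)*0 = (m + (3 + m + 2*m²)/(-4 + m))*0 = 0)
T(-9)*a(-24, -12) = 0*(-12) = 0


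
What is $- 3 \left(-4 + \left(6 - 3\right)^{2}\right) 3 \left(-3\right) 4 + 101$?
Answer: $641$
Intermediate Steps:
$- 3 \left(-4 + \left(6 - 3\right)^{2}\right) 3 \left(-3\right) 4 + 101 = - 3 \left(-4 + 3^{2}\right) \left(\left(-9\right) 4\right) + 101 = - 3 \left(-4 + 9\right) \left(-36\right) + 101 = \left(-3\right) 5 \left(-36\right) + 101 = \left(-15\right) \left(-36\right) + 101 = 540 + 101 = 641$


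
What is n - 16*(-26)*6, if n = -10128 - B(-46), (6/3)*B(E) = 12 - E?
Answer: -7661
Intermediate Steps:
B(E) = 6 - E/2 (B(E) = (12 - E)/2 = 6 - E/2)
n = -10157 (n = -10128 - (6 - 1/2*(-46)) = -10128 - (6 + 23) = -10128 - 1*29 = -10128 - 29 = -10157)
n - 16*(-26)*6 = -10157 - 16*(-26)*6 = -10157 - (-416)*6 = -10157 - 1*(-2496) = -10157 + 2496 = -7661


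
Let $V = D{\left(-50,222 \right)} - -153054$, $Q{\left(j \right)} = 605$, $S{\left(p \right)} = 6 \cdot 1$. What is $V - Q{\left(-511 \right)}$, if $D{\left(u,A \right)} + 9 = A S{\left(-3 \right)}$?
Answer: $153772$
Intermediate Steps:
$S{\left(p \right)} = 6$
$D{\left(u,A \right)} = -9 + 6 A$ ($D{\left(u,A \right)} = -9 + A 6 = -9 + 6 A$)
$V = 154377$ ($V = \left(-9 + 6 \cdot 222\right) - -153054 = \left(-9 + 1332\right) + 153054 = 1323 + 153054 = 154377$)
$V - Q{\left(-511 \right)} = 154377 - 605 = 153772$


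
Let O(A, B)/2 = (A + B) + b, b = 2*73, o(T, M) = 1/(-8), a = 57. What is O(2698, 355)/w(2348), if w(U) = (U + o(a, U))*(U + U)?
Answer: 6398/11025621 ≈ 0.00058028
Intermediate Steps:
o(T, M) = -1/8
b = 146
w(U) = 2*U*(-1/8 + U) (w(U) = (U - 1/8)*(U + U) = (-1/8 + U)*(2*U) = 2*U*(-1/8 + U))
O(A, B) = 292 + 2*A + 2*B (O(A, B) = 2*((A + B) + 146) = 2*(146 + A + B) = 292 + 2*A + 2*B)
O(2698, 355)/w(2348) = (292 + 2*2698 + 2*355)/(((1/4)*2348*(-1 + 8*2348))) = (292 + 5396 + 710)/(((1/4)*2348*(-1 + 18784))) = 6398/(((1/4)*2348*18783)) = 6398/11025621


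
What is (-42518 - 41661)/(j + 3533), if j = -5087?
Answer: 84179/1554 ≈ 54.169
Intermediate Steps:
(-42518 - 41661)/(j + 3533) = (-42518 - 41661)/(-5087 + 3533) = -84179/(-1554) = -84179*(-1/1554) = 84179/1554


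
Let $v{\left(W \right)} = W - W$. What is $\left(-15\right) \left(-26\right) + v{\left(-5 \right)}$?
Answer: $390$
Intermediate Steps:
$v{\left(W \right)} = 0$
$\left(-15\right) \left(-26\right) + v{\left(-5 \right)} = \left(-15\right) \left(-26\right) + 0 = 390 + 0 = 390$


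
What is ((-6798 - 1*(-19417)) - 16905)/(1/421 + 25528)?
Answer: -1804406/10747289 ≈ -0.16789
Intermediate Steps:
((-6798 - 1*(-19417)) - 16905)/(1/421 + 25528) = ((-6798 + 19417) - 16905)/(1/421 + 25528) = (12619 - 16905)/(10747289/421) = -4286*421/10747289 = -1804406/10747289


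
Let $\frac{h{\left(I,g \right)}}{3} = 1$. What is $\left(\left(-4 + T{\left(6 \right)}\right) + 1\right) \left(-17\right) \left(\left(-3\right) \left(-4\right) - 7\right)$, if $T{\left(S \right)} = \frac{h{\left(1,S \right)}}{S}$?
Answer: $\frac{425}{2} \approx 212.5$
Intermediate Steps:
$h{\left(I,g \right)} = 3$ ($h{\left(I,g \right)} = 3 \cdot 1 = 3$)
$T{\left(S \right)} = \frac{3}{S}$
$\left(\left(-4 + T{\left(6 \right)}\right) + 1\right) \left(-17\right) \left(\left(-3\right) \left(-4\right) - 7\right) = \left(\left(-4 + \frac{3}{6}\right) + 1\right) \left(-17\right) \left(\left(-3\right) \left(-4\right) - 7\right) = \left(\left(-4 + 3 \cdot \frac{1}{6}\right) + 1\right) \left(-17\right) \left(12 - 7\right) = \left(\left(-4 + \frac{1}{2}\right) + 1\right) \left(-17\right) 5 = \left(- \frac{7}{2} + 1\right) \left(-17\right) 5 = \left(- \frac{5}{2}\right) \left(-17\right) 5 = \frac{85}{2} \cdot 5 = \frac{425}{2}$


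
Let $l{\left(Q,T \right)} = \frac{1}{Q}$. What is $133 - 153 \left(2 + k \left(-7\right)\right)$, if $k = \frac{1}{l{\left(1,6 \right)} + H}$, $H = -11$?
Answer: $- \frac{2801}{10} \approx -280.1$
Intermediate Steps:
$k = - \frac{1}{10}$ ($k = \frac{1}{1^{-1} - 11} = \frac{1}{1 - 11} = \frac{1}{-10} = - \frac{1}{10} \approx -0.1$)
$133 - 153 \left(2 + k \left(-7\right)\right) = 133 - 153 \left(2 - - \frac{7}{10}\right) = 133 - 153 \left(2 + \frac{7}{10}\right) = 133 - \frac{4131}{10} = - \frac{2801}{10}$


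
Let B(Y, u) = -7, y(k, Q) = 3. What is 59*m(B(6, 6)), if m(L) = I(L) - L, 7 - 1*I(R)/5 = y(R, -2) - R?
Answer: -472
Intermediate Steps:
I(R) = 20 + 5*R (I(R) = 35 - 5*(3 - R) = 35 + (-15 + 5*R) = 20 + 5*R)
m(L) = 20 + 4*L (m(L) = (20 + 5*L) - L = 20 + 4*L)
59*m(B(6, 6)) = 59*(20 + 4*(-7)) = 59*(20 - 28) = 59*(-8) = -472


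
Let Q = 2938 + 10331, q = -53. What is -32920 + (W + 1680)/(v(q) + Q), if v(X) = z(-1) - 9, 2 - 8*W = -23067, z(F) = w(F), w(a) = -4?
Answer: -3491063651/106048 ≈ -32920.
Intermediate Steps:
z(F) = -4
W = 23069/8 (W = ¼ - ⅛*(-23067) = ¼ + 23067/8 = 23069/8 ≈ 2883.6)
v(X) = -13 (v(X) = -4 - 9 = -13)
Q = 13269
-32920 + (W + 1680)/(v(q) + Q) = -32920 + (23069/8 + 1680)/(-13 + 13269) = -32920 + (36509/8)/13256 = -32920 + (36509/8)*(1/13256) = -32920 + 36509/106048 = -3491063651/106048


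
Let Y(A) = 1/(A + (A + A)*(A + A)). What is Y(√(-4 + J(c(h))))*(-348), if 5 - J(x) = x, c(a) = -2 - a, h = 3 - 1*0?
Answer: -1392/95 + 58*√6/95 ≈ -13.157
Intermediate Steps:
h = 3 (h = 3 + 0 = 3)
J(x) = 5 - x
Y(A) = 1/(A + 4*A²) (Y(A) = 1/(A + (2*A)*(2*A)) = 1/(A + 4*A²))
Y(√(-4 + J(c(h))))*(-348) = (1/((√(-4 + (5 - (-2 - 1*3))))*(1 + 4*√(-4 + (5 - (-2 - 1*3))))))*(-348) = (1/((√(-4 + (5 - (-2 - 3))))*(1 + 4*√(-4 + (5 - (-2 - 3))))))*(-348) = (1/((√(-4 + (5 - 1*(-5))))*(1 + 4*√(-4 + (5 - 1*(-5))))))*(-348) = (1/((√(-4 + (5 + 5)))*(1 + 4*√(-4 + (5 + 5)))))*(-348) = (1/((√(-4 + 10))*(1 + 4*√(-4 + 10))))*(-348) = (1/((√6)*(1 + 4*√6)))*(-348) = ((√6/6)/(1 + 4*√6))*(-348) = (√6/(6*(1 + 4*√6)))*(-348) = -58*√6/(1 + 4*√6)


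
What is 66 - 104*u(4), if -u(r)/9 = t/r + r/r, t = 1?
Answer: 1236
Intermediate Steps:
u(r) = -9 - 9/r (u(r) = -9*(1/r + r/r) = -9*(1/r + 1) = -9*(1 + 1/r) = -9 - 9/r)
66 - 104*u(4) = 66 - 104*(-9 - 9/4) = 66 - 104*(-45/4) = 66 + 1170 = 1236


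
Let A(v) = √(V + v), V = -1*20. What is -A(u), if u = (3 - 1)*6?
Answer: -2*I*√2 ≈ -2.8284*I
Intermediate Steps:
V = -20
u = 12 (u = 2*6 = 12)
A(v) = √(-20 + v)
-A(u) = -√(-20 + 12) = -√(-8) = -2*I*√2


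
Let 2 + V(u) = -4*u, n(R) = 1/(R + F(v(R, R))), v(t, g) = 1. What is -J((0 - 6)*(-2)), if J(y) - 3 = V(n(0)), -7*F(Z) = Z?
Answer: -29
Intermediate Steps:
F(Z) = -Z/7
n(R) = 1/(-1/7 + R) (n(R) = 1/(R - 1/7*1) = 1/(R - 1/7) = 1/(-1/7 + R))
V(u) = -2 - 4*u
J(y) = 29 (J(y) = 3 + (-2 - 28/(-1 + 7*0)) = 3 + (-2 - 28/(-1 + 0)) = 3 + (-2 - 28/(-1)) = 3 + (-2 - 28*(-1)) = 3 + (-2 - 4*(-7)) = 3 + (-2 + 28) = 3 + 26 = 29)
-J((0 - 6)*(-2)) = -1*29 = -29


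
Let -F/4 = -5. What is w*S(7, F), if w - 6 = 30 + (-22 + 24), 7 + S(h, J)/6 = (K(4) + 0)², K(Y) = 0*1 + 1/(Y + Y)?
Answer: -25479/16 ≈ -1592.4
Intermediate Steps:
K(Y) = 1/(2*Y) (K(Y) = 0 + 1/(2*Y) = 1/(2*Y))
F = 20 (F = -4*(-5) = 20)
S(h, J) = -1341/32 (S(h, J) = -42 + 6*((½)/4 + 0)² = -42 + 6*((½)*(¼) + 0)² = -42 + 6*(⅛ + 0)² = -42 + 6*(⅛)² = -42 + 6*(1/64) = -42 + 3/32 = -1341/32)
w = 38 (w = 6 + (30 + (-22 + 24)) = 6 + (30 + 2) = 6 + 32 = 38)
w*S(7, F) = 38*(-1341/32) = -25479/16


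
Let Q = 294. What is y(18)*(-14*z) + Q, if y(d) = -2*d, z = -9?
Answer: -4242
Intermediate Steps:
y(18)*(-14*z) + Q = (-2*18)*(-14*(-9)) + 294 = -36*126 + 294 = -4536 + 294 = -4242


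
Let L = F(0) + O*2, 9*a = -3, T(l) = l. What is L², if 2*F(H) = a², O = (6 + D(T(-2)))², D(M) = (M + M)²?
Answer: 303630625/324 ≈ 9.3713e+5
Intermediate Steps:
a = -⅓ (a = (⅑)*(-3) = -⅓ ≈ -0.33333)
D(M) = 4*M² (D(M) = (2*M)² = 4*M²)
O = 484 (O = (6 + 4*(-2)²)² = (6 + 4*4)² = (6 + 16)² = 22² = 484)
F(H) = 1/18 (F(H) = (-⅓)²/2 = (½)*(⅑) = 1/18)
L = 17425/18 (L = 1/18 + 484*2 = 1/18 + 968 = 17425/18 ≈ 968.06)
L² = (17425/18)² = 303630625/324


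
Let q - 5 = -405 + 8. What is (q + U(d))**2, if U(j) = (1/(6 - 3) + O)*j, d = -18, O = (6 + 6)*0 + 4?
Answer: 220900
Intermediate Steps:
q = -392 (q = 5 + (-405 + 8) = 5 - 397 = -392)
O = 4 (O = 12*0 + 4 = 0 + 4 = 4)
U(j) = 13*j/3 (U(j) = (1/(6 - 3) + 4)*j = (1/3 + 4)*j = 13*j/3)
(q + U(d))**2 = (-392 + (13/3)*(-18))**2 = (-392 - 78)**2 = (-470)**2 = 220900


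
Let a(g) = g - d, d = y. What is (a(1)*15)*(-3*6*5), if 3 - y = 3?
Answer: -1350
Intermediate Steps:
y = 0 (y = 3 - 1*3 = 3 - 3 = 0)
d = 0
a(g) = g (a(g) = g - 1*0 = g + 0 = g)
(a(1)*15)*(-3*6*5) = (1*15)*(-3*6*5) = 15*(-18*5) = 15*(-90) = -1350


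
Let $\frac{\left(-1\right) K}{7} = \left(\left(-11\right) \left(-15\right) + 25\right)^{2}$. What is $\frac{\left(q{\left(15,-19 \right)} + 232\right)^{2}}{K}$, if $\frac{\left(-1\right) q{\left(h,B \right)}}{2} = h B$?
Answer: $- \frac{160801}{63175} \approx -2.5453$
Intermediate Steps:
$q{\left(h,B \right)} = - 2 B h$ ($q{\left(h,B \right)} = - 2 h B = - 2 B h$)
$K = -252700$ ($K = - 7 \left(\left(-11\right) \left(-15\right) + 25\right)^{2} = - 7 \left(165 + 25\right)^{2} = - 7 \cdot 190^{2} = \left(-7\right) 36100 = -252700$)
$\frac{\left(q{\left(15,-19 \right)} + 232\right)^{2}}{K} = \frac{\left(\left(-2\right) \left(-19\right) 15 + 232\right)^{2}}{-252700} = \left(570 + 232\right)^{2} \left(- \frac{1}{252700}\right) = 802^{2} \left(- \frac{1}{252700}\right) = 643204 \left(- \frac{1}{252700}\right) = - \frac{160801}{63175}$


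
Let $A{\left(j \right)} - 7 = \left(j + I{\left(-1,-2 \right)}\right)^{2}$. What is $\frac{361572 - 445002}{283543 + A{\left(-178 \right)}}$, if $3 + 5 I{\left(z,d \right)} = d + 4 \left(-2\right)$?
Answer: $- \frac{2085750}{7904159} \approx -0.26388$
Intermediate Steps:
$I{\left(z,d \right)} = - \frac{11}{5} + \frac{d}{5}$ ($I{\left(z,d \right)} = - \frac{3}{5} + \frac{d + 4 \left(-2\right)}{5} = - \frac{3}{5} + \frac{d - 8}{5} = - \frac{3}{5} + \frac{-8 + d}{5} = - \frac{3}{5} + \left(- \frac{8}{5} + \frac{d}{5}\right) = - \frac{11}{5} + \frac{d}{5}$)
$A{\left(j \right)} = 7 + \left(- \frac{13}{5} + j\right)^{2}$ ($A{\left(j \right)} = 7 + \left(j + \left(- \frac{11}{5} + \frac{1}{5} \left(-2\right)\right)\right)^{2} = 7 + \left(j - \frac{13}{5}\right)^{2} = 7 + \left(- \frac{13}{5} + j\right)^{2}$)
$\frac{361572 - 445002}{283543 + A{\left(-178 \right)}} = \frac{361572 - 445002}{283543 + \left(7 + \frac{\left(-13 + 5 \left(-178\right)\right)^{2}}{25}\right)} = - \frac{83430}{283543 + \left(7 + \frac{\left(-13 - 890\right)^{2}}{25}\right)} = - \frac{83430}{283543 + \left(7 + \frac{\left(-903\right)^{2}}{25}\right)} = - \frac{83430}{283543 + \left(7 + \frac{1}{25} \cdot 815409\right)} = - \frac{83430}{283543 + \left(7 + \frac{815409}{25}\right)} = - \frac{83430}{283543 + \frac{815584}{25}} = - \frac{83430}{\frac{7904159}{25}} = \left(-83430\right) \frac{25}{7904159} = - \frac{2085750}{7904159}$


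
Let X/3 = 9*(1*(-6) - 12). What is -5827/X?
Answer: 5827/486 ≈ 11.990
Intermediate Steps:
X = -486 (X = 3*(9*(1*(-6) - 12)) = 3*(9*(-6 - 12)) = 3*(9*(-18)) = 3*(-162) = -486)
-5827/X = -5827/(-486) = -5827*(-1/486) = 5827/486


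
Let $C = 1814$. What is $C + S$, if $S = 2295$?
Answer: $4109$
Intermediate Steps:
$C + S = 1814 + 2295 = 4109$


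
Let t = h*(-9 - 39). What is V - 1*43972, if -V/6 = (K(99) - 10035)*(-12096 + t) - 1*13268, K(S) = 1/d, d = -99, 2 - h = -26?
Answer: -8901063364/11 ≈ -8.0919e+8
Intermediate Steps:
h = 28 (h = 2 - 1*(-26) = 2 + 26 = 28)
t = -1344 (t = 28*(-9 - 39) = 28*(-48) = -1344)
K(S) = -1/99 (K(S) = 1/(-99) = -1/99)
V = -8900579672/11 (V = -6*((-1/99 - 10035)*(-12096 - 1344) - 1*13268) = -6*(-993466/99*(-13440) - 13268) = -6*(4450727680/33 - 13268) = -6*4450289836/33 = -8900579672/11 ≈ -8.0914e+8)
V - 1*43972 = -8900579672/11 - 1*43972 = -8900579672/11 - 43972 = -8901063364/11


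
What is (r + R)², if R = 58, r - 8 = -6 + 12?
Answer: 5184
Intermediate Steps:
r = 14 (r = 8 + (-6 + 12) = 8 + 6 = 14)
(r + R)² = (14 + 58)² = 72² = 5184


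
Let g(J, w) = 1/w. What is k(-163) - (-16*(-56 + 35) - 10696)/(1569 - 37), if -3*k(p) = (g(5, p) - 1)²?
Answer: 196139962/30527781 ≈ 6.4250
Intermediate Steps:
k(p) = -(-1 + 1/p)²/3 (k(p) = -(1/p - 1)²/3 = -(-1 + 1/p)²/3)
k(-163) - (-16*(-56 + 35) - 10696)/(1569 - 37) = -⅓*(-1 - 163)²/(-163)² - (-16*(-56 + 35) - 10696)/(1569 - 37) = -⅓*1/26569*(-164)² - (-16*(-21) - 10696)/1532 = -⅓*1/26569*26896 - (336 - 10696)/1532 = -26896/79707 - (-10360)/1532 = -26896/79707 - 1*(-2590/383) = -26896/79707 + 2590/383 = 196139962/30527781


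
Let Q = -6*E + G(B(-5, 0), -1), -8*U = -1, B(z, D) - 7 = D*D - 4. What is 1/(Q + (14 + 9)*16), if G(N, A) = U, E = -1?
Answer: 8/2993 ≈ 0.0026729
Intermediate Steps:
B(z, D) = 3 + D**2 (B(z, D) = 7 + (D*D - 4) = 7 + (D**2 - 4) = 7 + (-4 + D**2) = 3 + D**2)
U = 1/8 (U = -1/8*(-1) = 1/8 ≈ 0.12500)
G(N, A) = 1/8
Q = 49/8 (Q = -6*(-1) + 1/8 = 6 + 1/8 = 49/8 ≈ 6.1250)
1/(Q + (14 + 9)*16) = 1/(49/8 + (14 + 9)*16) = 1/(49/8 + 23*16) = 1/(49/8 + 368) = 1/(2993/8) = 8/2993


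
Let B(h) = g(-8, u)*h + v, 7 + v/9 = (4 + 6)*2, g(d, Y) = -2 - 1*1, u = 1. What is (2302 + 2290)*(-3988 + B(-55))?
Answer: -17017952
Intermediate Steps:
g(d, Y) = -3 (g(d, Y) = -2 - 1 = -3)
v = 117 (v = -63 + 9*((4 + 6)*2) = -63 + 9*(10*2) = -63 + 9*20 = -63 + 180 = 117)
B(h) = 117 - 3*h (B(h) = -3*h + 117 = 117 - 3*h)
(2302 + 2290)*(-3988 + B(-55)) = (2302 + 2290)*(-3988 + (117 - 3*(-55))) = 4592*(-3988 + (117 + 165)) = 4592*(-3988 + 282) = 4592*(-3706) = -17017952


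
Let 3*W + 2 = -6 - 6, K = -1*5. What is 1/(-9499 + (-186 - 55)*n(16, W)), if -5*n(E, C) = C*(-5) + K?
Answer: -3/25846 ≈ -0.00011607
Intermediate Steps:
K = -5
W = -14/3 (W = -⅔ + (-6 - 6)/3 = -⅔ + (⅓)*(-12) = -⅔ - 4 = -14/3 ≈ -4.6667)
n(E, C) = 1 + C (n(E, C) = -(C*(-5) - 5)/5 = -(-5*C - 5)/5 = -(-5 - 5*C)/5 = 1 + C)
1/(-9499 + (-186 - 55)*n(16, W)) = 1/(-9499 + (-186 - 55)*(1 - 14/3)) = 1/(-9499 - 241*(-11/3)) = 1/(-9499 + 2651/3) = 1/(-25846/3) = -3/25846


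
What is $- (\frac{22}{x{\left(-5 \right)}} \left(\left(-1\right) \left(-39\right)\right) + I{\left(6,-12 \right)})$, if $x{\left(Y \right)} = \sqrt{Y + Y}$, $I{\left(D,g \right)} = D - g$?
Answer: $-18 + \frac{429 i \sqrt{10}}{5} \approx -18.0 + 271.32 i$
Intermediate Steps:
$x{\left(Y \right)} = \sqrt{2} \sqrt{Y}$ ($x{\left(Y \right)} = \sqrt{2 Y} = \sqrt{2} \sqrt{Y}$)
$- (\frac{22}{x{\left(-5 \right)}} \left(\left(-1\right) \left(-39\right)\right) + I{\left(6,-12 \right)}) = - (\frac{22}{\sqrt{2} \sqrt{-5}} \left(\left(-1\right) \left(-39\right)\right) + \left(6 - -12\right)) = - (\frac{22}{\sqrt{2} i \sqrt{5}} \cdot 39 + \left(6 + 12\right)) = - (\frac{22}{i \sqrt{10}} \cdot 39 + 18) = - (22 \left(- \frac{i \sqrt{10}}{10}\right) 39 + 18) = - (- \frac{11 i \sqrt{10}}{5} \cdot 39 + 18) = - (- \frac{429 i \sqrt{10}}{5} + 18) = - (18 - \frac{429 i \sqrt{10}}{5}) = -18 + \frac{429 i \sqrt{10}}{5}$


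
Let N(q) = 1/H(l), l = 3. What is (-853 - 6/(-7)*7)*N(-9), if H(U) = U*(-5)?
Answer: 847/15 ≈ 56.467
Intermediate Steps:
H(U) = -5*U
N(q) = -1/15 (N(q) = 1/(-5*3) = 1/(-15) = -1/15)
(-853 - 6/(-7)*7)*N(-9) = (-853 - 6/(-7)*7)*(-1/15) = (-853 - 6*(-⅐)*7)*(-1/15) = (-853 + (6/7)*7)*(-1/15) = (-853 + 6)*(-1/15) = -847*(-1/15) = 847/15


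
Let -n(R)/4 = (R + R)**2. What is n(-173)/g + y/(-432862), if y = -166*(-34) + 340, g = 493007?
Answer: -105116091328/106701998017 ≈ -0.98514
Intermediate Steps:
n(R) = -16*R**2 (n(R) = -4*(R + R)**2 = -4*4*R**2 = -16*R**2)
y = 5984 (y = 5644 + 340 = 5984)
n(-173)/g + y/(-432862) = -16*(-173)**2/493007 + 5984/(-432862) = -16*29929*(1/493007) + 5984*(-1/432862) = -478864*1/493007 - 2992/216431 = -478864/493007 - 2992/216431 = -105116091328/106701998017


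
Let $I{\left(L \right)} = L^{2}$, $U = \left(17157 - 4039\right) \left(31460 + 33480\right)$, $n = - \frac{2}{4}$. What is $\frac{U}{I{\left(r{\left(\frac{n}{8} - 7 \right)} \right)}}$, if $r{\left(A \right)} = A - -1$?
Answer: $\frac{218082027520}{9409} \approx 2.3178 \cdot 10^{7}$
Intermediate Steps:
$n = - \frac{1}{2}$ ($n = \left(-2\right) \frac{1}{4} = - \frac{1}{2} \approx -0.5$)
$U = 851882920$ ($U = 13118 \cdot 64940 = 851882920$)
$r{\left(A \right)} = 1 + A$ ($r{\left(A \right)} = A + 1 = 1 + A$)
$\frac{U}{I{\left(r{\left(\frac{n}{8} - 7 \right)} \right)}} = \frac{851882920}{\left(1 - \left(7 + \frac{1}{2 \cdot 8}\right)\right)^{2}} = \frac{851882920}{\left(1 - \frac{113}{16}\right)^{2}} = \frac{851882920}{\left(- \frac{97}{16}\right)^{2}} = \frac{851882920}{\frac{9409}{256}} = 851882920 \cdot \frac{256}{9409} = \frac{218082027520}{9409}$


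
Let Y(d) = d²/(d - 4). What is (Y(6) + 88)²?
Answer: 11236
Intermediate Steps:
Y(d) = d²/(-4 + d)
(Y(6) + 88)² = (6²/(-4 + 6) + 88)² = (36/2 + 88)² = (36*(½) + 88)² = (18 + 88)² = 106² = 11236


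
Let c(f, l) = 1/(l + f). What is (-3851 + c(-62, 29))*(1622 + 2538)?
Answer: -528669440/33 ≈ -1.6020e+7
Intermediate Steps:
c(f, l) = 1/(f + l)
(-3851 + c(-62, 29))*(1622 + 2538) = (-3851 + 1/(-62 + 29))*(1622 + 2538) = (-3851 + 1/(-33))*4160 = (-3851 - 1/33)*4160 = -127084/33*4160 = -528669440/33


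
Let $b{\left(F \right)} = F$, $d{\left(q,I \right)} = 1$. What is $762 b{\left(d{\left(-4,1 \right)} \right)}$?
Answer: $762$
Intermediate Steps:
$762 b{\left(d{\left(-4,1 \right)} \right)} = 762 \cdot 1 = 762$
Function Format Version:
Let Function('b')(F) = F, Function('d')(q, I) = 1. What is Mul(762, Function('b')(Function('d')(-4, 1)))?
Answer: 762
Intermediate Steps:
Mul(762, Function('b')(Function('d')(-4, 1))) = Mul(762, 1) = 762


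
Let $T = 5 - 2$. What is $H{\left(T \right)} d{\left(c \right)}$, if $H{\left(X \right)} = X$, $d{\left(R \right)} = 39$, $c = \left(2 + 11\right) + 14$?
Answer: $117$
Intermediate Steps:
$c = 27$ ($c = 13 + 14 = 27$)
$T = 3$ ($T = 5 - 2 = 3$)
$H{\left(T \right)} d{\left(c \right)} = 3 \cdot 39 = 117$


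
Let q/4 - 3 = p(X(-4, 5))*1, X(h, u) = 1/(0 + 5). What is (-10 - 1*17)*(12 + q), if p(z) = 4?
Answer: -1080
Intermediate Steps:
X(h, u) = 1/5
q = 28 (q = 12 + 4*(4*1) = 12 + 4*4 = 12 + 16 = 28)
(-10 - 1*17)*(12 + q) = (-10 - 1*17)*(12 + 28) = (-10 - 17)*40 = -27*40 = -1080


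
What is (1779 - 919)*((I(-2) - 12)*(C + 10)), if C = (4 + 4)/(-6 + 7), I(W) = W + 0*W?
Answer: -216720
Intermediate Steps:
I(W) = W (I(W) = W + 0 = W)
C = 8 (C = 8/1 = 8*1 = 8)
(1779 - 919)*((I(-2) - 12)*(C + 10)) = (1779 - 919)*((-2 - 12)*(8 + 10)) = 860*(-14*18) = 860*(-252) = -216720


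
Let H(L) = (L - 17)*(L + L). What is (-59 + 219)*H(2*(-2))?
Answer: 26880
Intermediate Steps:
H(L) = 2*L*(-17 + L) (H(L) = (-17 + L)*(2*L) = 2*L*(-17 + L))
(-59 + 219)*H(2*(-2)) = (-59 + 219)*(2*(2*(-2))*(-17 + 2*(-2))) = 160*(2*(-4)*(-17 - 4)) = 160*(2*(-4)*(-21)) = 160*168 = 26880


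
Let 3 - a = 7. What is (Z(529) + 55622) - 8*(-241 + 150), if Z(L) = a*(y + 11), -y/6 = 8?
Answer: 56498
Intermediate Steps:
y = -48 (y = -6*8 = -48)
a = -4 (a = 3 - 1*7 = 3 - 7 = -4)
Z(L) = 148 (Z(L) = -4*(-48 + 11) = -4*(-37) = 148)
(Z(529) + 55622) - 8*(-241 + 150) = (148 + 55622) - 8*(-241 + 150) = 55770 - 8*(-91) = 55770 + 728 = 56498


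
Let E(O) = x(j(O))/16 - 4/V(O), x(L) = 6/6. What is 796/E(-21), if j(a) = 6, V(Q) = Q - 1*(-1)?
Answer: 63680/21 ≈ 3032.4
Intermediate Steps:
V(Q) = 1 + Q (V(Q) = Q + 1 = 1 + Q)
x(L) = 1 (x(L) = 6*(⅙) = 1)
E(O) = 1/16 - 4/(1 + O)
796/E(-21) = 796/(((-63 - 21)/(16*(1 - 21)))) = 796/(((1/16)*(-84)/(-20))) = 796/(((1/16)*(-1/20)*(-84))) = 796/(21/80) = 796*(80/21) = 63680/21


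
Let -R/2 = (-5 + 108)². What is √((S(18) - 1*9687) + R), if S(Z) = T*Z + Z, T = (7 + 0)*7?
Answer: I*√30005 ≈ 173.22*I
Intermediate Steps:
T = 49 (T = 7*7 = 49)
R = -21218 (R = -2*(-5 + 108)² = -2*103² = -2*10609 = -21218)
S(Z) = 50*Z (S(Z) = 49*Z + Z = 50*Z)
√((S(18) - 1*9687) + R) = √((50*18 - 1*9687) - 21218) = √((900 - 9687) - 21218) = √(-8787 - 21218) = √(-30005) = I*√30005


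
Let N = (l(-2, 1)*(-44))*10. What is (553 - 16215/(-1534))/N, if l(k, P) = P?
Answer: -864517/674960 ≈ -1.2808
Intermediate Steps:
N = -440 (N = (1*(-44))*10 = -44*10 = -440)
(553 - 16215/(-1534))/N = (553 - 16215/(-1534))/(-440) = (553 - 16215*(-1/1534))*(-1/440) = (553 + 16215/1534)*(-1/440) = (864517/1534)*(-1/440) = -864517/674960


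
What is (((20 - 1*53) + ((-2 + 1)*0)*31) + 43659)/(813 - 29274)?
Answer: -14542/9487 ≈ -1.5328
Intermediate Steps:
(((20 - 1*53) + ((-2 + 1)*0)*31) + 43659)/(813 - 29274) = (((20 - 53) - 1*0*31) + 43659)/(-28461) = ((-33 + 0*31) + 43659)*(-1/28461) = ((-33 + 0) + 43659)*(-1/28461) = (-33 + 43659)*(-1/28461) = 43626*(-1/28461) = -14542/9487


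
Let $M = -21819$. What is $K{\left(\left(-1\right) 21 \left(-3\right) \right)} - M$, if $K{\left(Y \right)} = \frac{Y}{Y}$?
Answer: $21820$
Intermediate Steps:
$K{\left(Y \right)} = 1$
$K{\left(\left(-1\right) 21 \left(-3\right) \right)} - M = 1 - -21819 = 1 + 21819 = 21820$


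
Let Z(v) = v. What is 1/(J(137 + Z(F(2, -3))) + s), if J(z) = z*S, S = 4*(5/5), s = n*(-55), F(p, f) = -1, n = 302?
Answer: -1/16066 ≈ -6.2243e-5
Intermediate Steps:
s = -16610 (s = 302*(-55) = -16610)
S = 4 (S = 4*(5*(⅕)) = 4*1 = 4)
J(z) = 4*z (J(z) = z*4 = 4*z)
1/(J(137 + Z(F(2, -3))) + s) = 1/(4*(137 - 1) - 16610) = 1/(4*136 - 16610) = 1/(544 - 16610) = 1/(-16066) = -1/16066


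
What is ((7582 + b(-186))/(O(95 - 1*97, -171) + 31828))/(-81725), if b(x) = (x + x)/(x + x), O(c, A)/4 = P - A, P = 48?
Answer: -7583/2672734400 ≈ -2.8372e-6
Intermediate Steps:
O(c, A) = 192 - 4*A (O(c, A) = 4*(48 - A) = 192 - 4*A)
b(x) = 1 (b(x) = (2*x)/((2*x)) = (2*x)*(1/(2*x)) = 1)
((7582 + b(-186))/(O(95 - 1*97, -171) + 31828))/(-81725) = ((7582 + 1)/((192 - 4*(-171)) + 31828))/(-81725) = (7583/((192 + 684) + 31828))*(-1/81725) = (7583/(876 + 31828))*(-1/81725) = (7583/32704)*(-1/81725) = -7583/2672734400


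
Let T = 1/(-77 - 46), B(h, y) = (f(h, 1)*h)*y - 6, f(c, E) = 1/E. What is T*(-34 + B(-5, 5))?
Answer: 65/123 ≈ 0.52846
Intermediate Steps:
f(c, E) = 1/E
B(h, y) = -6 + h*y (B(h, y) = (h/1)*y - 6 = (1*h)*y - 6 = h*y - 6 = -6 + h*y)
T = -1/123 (T = 1/(-123) = -1/123 ≈ -0.0081301)
T*(-34 + B(-5, 5)) = -(-34 + (-6 - 5*5))/123 = -(-34 + (-6 - 25))/123 = -(-34 - 31)/123 = -1/123*(-65) = 65/123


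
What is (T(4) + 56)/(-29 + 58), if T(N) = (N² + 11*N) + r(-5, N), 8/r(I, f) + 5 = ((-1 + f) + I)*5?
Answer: 1732/435 ≈ 3.9816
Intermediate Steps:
r(I, f) = 8/(-10 + 5*I + 5*f) (r(I, f) = 8/(-5 + ((-1 + f) + I)*5) = 8/(-5 + (-1 + I + f)*5) = 8/(-5 + (-5 + 5*I + 5*f)) = 8/(-10 + 5*I + 5*f))
T(N) = N² + 11*N + 8/(5*(-7 + N)) (T(N) = (N² + 11*N) + 8/(5*(-2 - 5 + N)) = (N² + 11*N) + 8/(5*(-7 + N)) = N² + 11*N + 8/(5*(-7 + N)))
(T(4) + 56)/(-29 + 58) = ((8/5 + 4*(-7 + 4)*(11 + 4))/(-7 + 4) + 56)/(-29 + 58) = ((8/5 + 4*(-3)*15)/(-3) + 56)/29 = (-(8/5 - 180)/3 + 56)/29 = (-⅓*(-892/5) + 56)/29 = (892/15 + 56)/29 = (1/29)*(1732/15) = 1732/435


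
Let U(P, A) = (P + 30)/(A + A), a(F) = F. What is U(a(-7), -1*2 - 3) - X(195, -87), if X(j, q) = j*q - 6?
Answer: 169687/10 ≈ 16969.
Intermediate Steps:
U(P, A) = (30 + P)/(2*A) (U(P, A) = (30 + P)/((2*A)) = (30 + P)*(1/(2*A)) = (30 + P)/(2*A))
X(j, q) = -6 + j*q
U(a(-7), -1*2 - 3) - X(195, -87) = (30 - 7)/(2*(-1*2 - 3)) - (-6 + 195*(-87)) = (½)*23/(-2 - 3) - (-6 - 16965) = (½)*23/(-5) - 1*(-16971) = (½)*(-⅕)*23 + 16971 = -23/10 + 16971 = 169687/10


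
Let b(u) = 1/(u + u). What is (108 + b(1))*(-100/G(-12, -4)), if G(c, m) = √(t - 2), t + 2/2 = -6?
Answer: 10850*I/3 ≈ 3616.7*I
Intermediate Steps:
t = -7 (t = -1 - 6 = -7)
G(c, m) = 3*I (G(c, m) = √(-7 - 2) = √(-9) = 3*I)
b(u) = 1/(2*u)
(108 + b(1))*(-100/G(-12, -4)) = (108 + (½)/1)*(-100*(-I/3)) = (108 + (½)*1)*(-(-100)*I/3) = (108 + ½)*(100*I/3) = 217*(100*I/3)/2 = 10850*I/3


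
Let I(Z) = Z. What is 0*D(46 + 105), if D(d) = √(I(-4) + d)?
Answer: 0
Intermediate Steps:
D(d) = √(-4 + d)
0*D(46 + 105) = 0*√(-4 + (46 + 105)) = 0*√(-4 + 151) = 0*√147 = 0*(7*√3) = 0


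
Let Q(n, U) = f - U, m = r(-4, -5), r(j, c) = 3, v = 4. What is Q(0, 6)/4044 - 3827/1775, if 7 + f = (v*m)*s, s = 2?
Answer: -15456863/7178100 ≈ -2.1533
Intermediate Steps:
m = 3
f = 17 (f = -7 + (4*3)*2 = -7 + 12*2 = -7 + 24 = 17)
Q(n, U) = 17 - U
Q(0, 6)/4044 - 3827/1775 = (17 - 1*6)/4044 - 3827/1775 = (17 - 6)*(1/4044) - 3827*1/1775 = 11*(1/4044) - 3827/1775 = 11/4044 - 3827/1775 = -15456863/7178100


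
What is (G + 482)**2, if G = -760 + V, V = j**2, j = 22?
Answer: 42436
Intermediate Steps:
V = 484 (V = 22**2 = 484)
G = -276 (G = -760 + 484 = -276)
(G + 482)**2 = (-276 + 482)**2 = 206**2 = 42436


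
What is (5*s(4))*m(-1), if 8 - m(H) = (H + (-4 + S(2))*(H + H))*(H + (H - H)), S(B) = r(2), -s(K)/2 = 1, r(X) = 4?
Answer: -70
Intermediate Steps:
s(K) = -2 (s(K) = -2*1 = -2)
S(B) = 4
m(H) = 8 - H² (m(H) = 8 - (H + (-4 + 4)*(H + H))*(H + (H - H)) = 8 - (H + 0*(2*H))*(H + 0) = 8 - (H + 0)*H = 8 - H*H = 8 - H²)
(5*s(4))*m(-1) = (5*(-2))*(8 - 1*(-1)²) = -10*(8 - 1*1) = -10*(8 - 1) = -10*7 = -70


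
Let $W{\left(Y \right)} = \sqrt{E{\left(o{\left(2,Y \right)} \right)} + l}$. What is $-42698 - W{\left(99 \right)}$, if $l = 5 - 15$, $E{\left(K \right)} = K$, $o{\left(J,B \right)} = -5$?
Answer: $-42698 - i \sqrt{15} \approx -42698.0 - 3.873 i$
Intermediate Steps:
$l = -10$
$W{\left(Y \right)} = i \sqrt{15}$ ($W{\left(Y \right)} = \sqrt{-5 - 10} = \sqrt{-15} = i \sqrt{15}$)
$-42698 - W{\left(99 \right)} = -42698 - i \sqrt{15}$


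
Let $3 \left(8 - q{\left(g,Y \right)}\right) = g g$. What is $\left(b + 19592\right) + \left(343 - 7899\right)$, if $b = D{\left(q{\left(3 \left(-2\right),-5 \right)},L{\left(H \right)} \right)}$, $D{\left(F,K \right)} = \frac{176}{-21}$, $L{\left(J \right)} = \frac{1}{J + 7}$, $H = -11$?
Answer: $\frac{252580}{21} \approx 12028.0$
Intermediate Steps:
$q{\left(g,Y \right)} = 8 - \frac{g^{2}}{3}$ ($q{\left(g,Y \right)} = 8 - \frac{g g}{3} = 8 - \frac{g^{2}}{3}$)
$L{\left(J \right)} = \frac{1}{7 + J}$
$D{\left(F,K \right)} = - \frac{176}{21}$ ($D{\left(F,K \right)} = 176 \left(- \frac{1}{21}\right) = - \frac{176}{21}$)
$b = - \frac{176}{21} \approx -8.381$
$\left(b + 19592\right) + \left(343 - 7899\right) = \left(- \frac{176}{21} + 19592\right) + \left(343 - 7899\right) = \frac{411256}{21} + \left(343 - 7899\right) = \frac{411256}{21} - 7556 = \frac{252580}{21}$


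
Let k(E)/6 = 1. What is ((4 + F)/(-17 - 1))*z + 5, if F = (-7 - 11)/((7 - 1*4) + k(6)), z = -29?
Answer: 74/9 ≈ 8.2222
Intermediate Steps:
k(E) = 6 (k(E) = 6*1 = 6)
F = -2 (F = (-7 - 11)/((7 - 1*4) + 6) = -18/((7 - 4) + 6) = -18/(3 + 6) = -18/9 = -18*⅑ = -2)
((4 + F)/(-17 - 1))*z + 5 = ((4 - 2)/(-17 - 1))*(-29) + 5 = (2/(-18))*(-29) + 5 = (2*(-1/18))*(-29) + 5 = -⅑*(-29) + 5 = 29/9 + 5 = 74/9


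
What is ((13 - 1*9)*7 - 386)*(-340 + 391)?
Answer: -18258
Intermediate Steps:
((13 - 1*9)*7 - 386)*(-340 + 391) = ((13 - 9)*7 - 386)*51 = (4*7 - 386)*51 = (28 - 386)*51 = -358*51 = -18258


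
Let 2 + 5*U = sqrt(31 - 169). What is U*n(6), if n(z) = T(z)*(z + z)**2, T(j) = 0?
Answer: 0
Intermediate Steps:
n(z) = 0 (n(z) = 0*(z + z)**2 = 0*(2*z)**2 = 0*(4*z**2) = 0)
U = -2/5 + I*sqrt(138)/5 (U = -2/5 + sqrt(31 - 169)/5 = -2/5 + sqrt(-138)/5 = -2/5 + (I*sqrt(138))/5 = -2/5 + I*sqrt(138)/5 ≈ -0.4 + 2.3495*I)
U*n(6) = (-2/5 + I*sqrt(138)/5)*0 = 0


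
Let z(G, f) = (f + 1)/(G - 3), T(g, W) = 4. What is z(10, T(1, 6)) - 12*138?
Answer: -11587/7 ≈ -1655.3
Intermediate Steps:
z(G, f) = (1 + f)/(-3 + G)
z(10, T(1, 6)) - 12*138 = (1 + 4)/(-3 + 10) - 12*138 = 5/7 - 1656 = -11587/7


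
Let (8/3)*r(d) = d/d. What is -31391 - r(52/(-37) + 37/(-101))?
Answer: -251131/8 ≈ -31391.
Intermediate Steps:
r(d) = 3/8 (r(d) = 3*(d/d)/8 = (3/8)*1 = 3/8)
-31391 - r(52/(-37) + 37/(-101)) = -31391 - 1*3/8 = -31391 - 3/8 = -251131/8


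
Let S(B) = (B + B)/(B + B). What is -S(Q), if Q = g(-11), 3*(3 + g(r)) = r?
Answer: -1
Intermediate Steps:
g(r) = -3 + r/3
Q = -20/3 (Q = -3 + (1/3)*(-11) = -3 - 11/3 = -20/3 ≈ -6.6667)
S(B) = 1 (S(B) = (2*B)/((2*B)) = (2*B)*(1/(2*B)) = 1)
-S(Q) = -1*1 = -1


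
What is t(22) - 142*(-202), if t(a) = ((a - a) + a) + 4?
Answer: 28710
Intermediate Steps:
t(a) = 4 + a (t(a) = (0 + a) + 4 = a + 4 = 4 + a)
t(22) - 142*(-202) = (4 + 22) - 142*(-202) = 26 + 28684 = 28710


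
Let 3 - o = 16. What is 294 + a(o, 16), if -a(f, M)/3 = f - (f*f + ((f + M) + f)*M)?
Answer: 360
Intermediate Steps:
o = -13 (o = 3 - 1*16 = 3 - 16 = -13)
a(f, M) = -3*f + 3*f**2 + 3*M*(M + 2*f) (a(f, M) = -3*(f - (f*f + ((f + M) + f)*M)) = -3*(f - (f**2 + ((M + f) + f)*M)) = -3*(f - (f**2 + (M + 2*f)*M)) = -3*(f - (f**2 + M*(M + 2*f))) = -3*(f + (-f**2 - M*(M + 2*f))) = -3*(f - f**2 - M*(M + 2*f)) = -3*f + 3*f**2 + 3*M*(M + 2*f))
294 + a(o, 16) = 294 + (-3*(-13) + 3*16**2 + 3*(-13)**2 + 6*16*(-13)) = 294 + (39 + 3*256 + 3*169 - 1248) = 294 + (39 + 768 + 507 - 1248) = 294 + 66 = 360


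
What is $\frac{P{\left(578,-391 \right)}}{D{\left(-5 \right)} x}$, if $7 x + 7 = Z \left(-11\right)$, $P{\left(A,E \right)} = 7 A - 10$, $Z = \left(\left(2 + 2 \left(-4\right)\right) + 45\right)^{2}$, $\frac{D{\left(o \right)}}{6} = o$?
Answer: $\frac{7063}{125535} \approx 0.056263$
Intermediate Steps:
$D{\left(o \right)} = 6 o$
$Z = 1521$ ($Z = \left(\left(2 - 8\right) + 45\right)^{2} = \left(-6 + 45\right)^{2} = 39^{2} = 1521$)
$P{\left(A,E \right)} = -10 + 7 A$
$x = - \frac{16738}{7}$ ($x = -1 + \frac{1521 \left(-11\right)}{7} = -1 + \frac{1}{7} \left(-16731\right) = -1 - \frac{16731}{7} = - \frac{16738}{7} \approx -2391.1$)
$\frac{P{\left(578,-391 \right)}}{D{\left(-5 \right)} x} = \frac{-10 + 7 \cdot 578}{6 \left(-5\right) \left(- \frac{16738}{7}\right)} = \frac{-10 + 4046}{\left(-30\right) \left(- \frac{16738}{7}\right)} = \frac{4036}{\frac{502140}{7}} = 4036 \cdot \frac{7}{502140} = \frac{7063}{125535}$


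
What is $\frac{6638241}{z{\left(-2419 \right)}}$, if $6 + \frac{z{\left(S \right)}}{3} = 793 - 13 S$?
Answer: $\frac{2212747}{32234} \approx 68.646$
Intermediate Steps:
$z{\left(S \right)} = 2361 - 39 S$ ($z{\left(S \right)} = -18 + 3 \left(793 - 13 S\right) = -18 - \left(-2379 + 39 S\right) = 2361 - 39 S$)
$\frac{6638241}{z{\left(-2419 \right)}} = \frac{6638241}{2361 - -94341} = \frac{6638241}{2361 + 94341} = \frac{6638241}{96702} = 6638241 \cdot \frac{1}{96702} = \frac{2212747}{32234}$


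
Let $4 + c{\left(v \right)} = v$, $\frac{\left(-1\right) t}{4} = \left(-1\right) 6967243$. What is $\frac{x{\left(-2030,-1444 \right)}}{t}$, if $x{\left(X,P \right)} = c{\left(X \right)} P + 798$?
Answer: $\frac{77313}{733394} \approx 0.10542$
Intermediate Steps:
$t = 27868972$ ($t = - 4 \left(\left(-1\right) 6967243\right) = \left(-4\right) \left(-6967243\right) = 27868972$)
$c{\left(v \right)} = -4 + v$
$x{\left(X,P \right)} = 798 + P \left(-4 + X\right)$ ($x{\left(X,P \right)} = \left(-4 + X\right) P + 798 = P \left(-4 + X\right) + 798 = 798 + P \left(-4 + X\right)$)
$\frac{x{\left(-2030,-1444 \right)}}{t} = \frac{798 - 1444 \left(-4 - 2030\right)}{27868972} = \left(798 - -2937096\right) \frac{1}{27868972} = \left(798 + 2937096\right) \frac{1}{27868972} = 2937894 \cdot \frac{1}{27868972} = \frac{77313}{733394}$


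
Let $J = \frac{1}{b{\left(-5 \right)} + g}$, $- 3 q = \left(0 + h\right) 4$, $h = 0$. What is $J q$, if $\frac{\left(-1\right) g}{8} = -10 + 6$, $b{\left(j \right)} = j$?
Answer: $0$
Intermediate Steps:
$q = 0$ ($q = - \frac{\left(0 + 0\right) 4}{3} = - \frac{0 \cdot 4}{3} = \left(- \frac{1}{3}\right) 0 = 0$)
$g = 32$ ($g = - 8 \left(-10 + 6\right) = \left(-8\right) \left(-4\right) = 32$)
$J = \frac{1}{27}$ ($J = \frac{1}{-5 + 32} = \frac{1}{27} \approx 0.037037$)
$J q = \frac{1}{27} \cdot 0 = 0$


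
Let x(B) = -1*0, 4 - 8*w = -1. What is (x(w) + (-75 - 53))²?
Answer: 16384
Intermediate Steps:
w = 5/8 (w = ½ - ⅛*(-1) = ½ + ⅛ = 5/8 ≈ 0.62500)
x(B) = 0
(x(w) + (-75 - 53))² = (0 + (-75 - 53))² = (0 - 128)² = (-128)² = 16384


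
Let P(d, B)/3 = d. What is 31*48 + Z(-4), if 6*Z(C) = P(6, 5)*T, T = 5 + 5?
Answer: 1518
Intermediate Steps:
T = 10
P(d, B) = 3*d
Z(C) = 30 (Z(C) = ((3*6)*10)/6 = (18*10)/6 = (1/6)*180 = 30)
31*48 + Z(-4) = 31*48 + 30 = 1488 + 30 = 1518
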